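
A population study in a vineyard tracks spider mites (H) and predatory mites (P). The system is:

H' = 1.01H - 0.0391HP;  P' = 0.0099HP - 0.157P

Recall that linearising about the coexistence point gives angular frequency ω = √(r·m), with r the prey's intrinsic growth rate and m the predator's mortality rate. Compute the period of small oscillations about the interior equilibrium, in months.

T ≈ 15.8 months

Here r = 1.01 and m = 0.157, so r·m = 0.159.
ω = √0.159 = 0.398 per month, hence T = 2π/ω ≈ 15.8 months.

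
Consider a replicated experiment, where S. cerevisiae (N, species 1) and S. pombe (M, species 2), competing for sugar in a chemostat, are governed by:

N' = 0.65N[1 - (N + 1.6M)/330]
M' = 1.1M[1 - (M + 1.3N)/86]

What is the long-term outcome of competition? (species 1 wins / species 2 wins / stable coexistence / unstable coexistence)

species 1 excludes species 2

Compare the nullcline intercepts: K1/α12 = 330/1.6 = 206 > K2 = 86; K2/α21 = 86/1.3 = 66.2 < K1 = 330.
Since the inequalities point opposite ways, species 1 can invade but species 2 cannot.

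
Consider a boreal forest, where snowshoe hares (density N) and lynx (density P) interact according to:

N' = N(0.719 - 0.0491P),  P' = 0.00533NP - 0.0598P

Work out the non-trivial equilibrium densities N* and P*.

N* ≈ 11.2, P* ≈ 14.6

Set dP/dt = 0 with P > 0: 0.00533N - 0.0598 = 0, so N* = 0.0598/0.00533 = 11.2.
Set dN/dt = 0 with N > 0: 0.719 - 0.0491P = 0, so P* = 0.719/0.0491 = 14.6.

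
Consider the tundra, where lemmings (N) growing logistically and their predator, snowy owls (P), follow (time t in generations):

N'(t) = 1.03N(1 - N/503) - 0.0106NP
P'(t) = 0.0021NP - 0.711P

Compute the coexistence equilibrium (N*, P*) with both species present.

From dP/dt = 0 with P > 0: 0.0021N* = 0.711, so N* = 339.
Substitute into dN/dt = 0: 1.03(1 - 339/503) = 0.0106P*.
The bracket is 0.327, giving P* = 0.337/0.0106 = 31.8.

N* ≈ 339, P* ≈ 31.8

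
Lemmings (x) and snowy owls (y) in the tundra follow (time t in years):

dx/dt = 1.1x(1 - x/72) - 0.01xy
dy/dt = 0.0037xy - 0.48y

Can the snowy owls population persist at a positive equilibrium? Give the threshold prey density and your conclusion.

Threshold x = 130; K < 130, so no, the predator goes extinct.

The predator equation gives dy/dt > 0 only when x > 0.48/0.0037 = 130.
Without the predator, x → K = 72. Since 72 < 130, the predator cannot invade.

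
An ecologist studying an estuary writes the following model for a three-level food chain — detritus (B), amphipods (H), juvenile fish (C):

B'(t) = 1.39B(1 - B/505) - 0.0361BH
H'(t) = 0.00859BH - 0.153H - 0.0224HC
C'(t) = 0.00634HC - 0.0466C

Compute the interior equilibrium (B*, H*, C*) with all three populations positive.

From dC/dt = 0: 0.00634H* = 0.0466, so H* = 7.35.
From dB/dt = 0: 1.39(1 - B*/505) = 0.0361·7.35, giving B* = 505·(1 - 0.191) = 409.
From dH/dt = 0: 0.00859·409 - 0.153 = 0.0224C*, so C* = 3.36/0.0224 = 150.

B* ≈ 409, H* ≈ 7.35, C* ≈ 150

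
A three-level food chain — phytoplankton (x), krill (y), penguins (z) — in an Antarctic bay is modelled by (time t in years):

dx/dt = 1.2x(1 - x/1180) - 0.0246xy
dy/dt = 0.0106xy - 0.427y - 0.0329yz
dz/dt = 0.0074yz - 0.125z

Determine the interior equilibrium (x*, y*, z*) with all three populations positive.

From dz/dt = 0: 0.0074y* = 0.125, so y* = 16.9.
From dx/dt = 0: 1.2(1 - x*/1180) = 0.0246·16.9, giving x* = 1180·(1 - 0.346) = 771.
From dy/dt = 0: 0.0106·771 - 0.427 = 0.0329z*, so z* = 7.75/0.0329 = 236.

x* ≈ 771, y* ≈ 16.9, z* ≈ 236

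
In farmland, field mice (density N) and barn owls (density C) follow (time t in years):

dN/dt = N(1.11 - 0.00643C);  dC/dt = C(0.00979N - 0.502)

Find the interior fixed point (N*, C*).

Set dC/dt = 0 with C > 0: 0.00979N - 0.502 = 0, so N* = 0.502/0.00979 = 51.3.
Set dN/dt = 0 with N > 0: 1.11 - 0.00643C = 0, so C* = 1.11/0.00643 = 173.

N* ≈ 51.3, C* ≈ 173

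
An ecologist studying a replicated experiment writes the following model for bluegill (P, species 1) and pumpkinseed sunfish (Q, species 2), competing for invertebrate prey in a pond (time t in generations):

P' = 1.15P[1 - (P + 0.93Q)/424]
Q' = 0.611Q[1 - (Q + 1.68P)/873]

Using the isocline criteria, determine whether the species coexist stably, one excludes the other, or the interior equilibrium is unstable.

Compare the nullcline intercepts: K1/α12 = 424/0.93 = 456 < K2 = 873; K2/α21 = 873/1.68 = 520 > K1 = 424.
Since the inequalities point opposite ways, species 2 can invade but species 1 cannot.

species 2 excludes species 1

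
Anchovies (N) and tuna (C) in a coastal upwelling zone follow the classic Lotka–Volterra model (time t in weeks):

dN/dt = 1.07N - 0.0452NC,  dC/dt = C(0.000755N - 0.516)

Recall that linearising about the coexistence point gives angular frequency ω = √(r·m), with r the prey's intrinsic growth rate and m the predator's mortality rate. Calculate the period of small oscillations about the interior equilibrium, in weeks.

Here r = 1.07 and m = 0.516, so r·m = 0.552.
ω = √0.552 = 0.743 per week, hence T = 2π/ω ≈ 8.46 weeks.

T ≈ 8.46 weeks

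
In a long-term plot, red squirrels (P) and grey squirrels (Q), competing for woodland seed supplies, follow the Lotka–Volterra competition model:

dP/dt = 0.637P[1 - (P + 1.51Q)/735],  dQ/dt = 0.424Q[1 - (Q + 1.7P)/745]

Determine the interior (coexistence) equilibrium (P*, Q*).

P* ≈ 249, Q* ≈ 322

Setting both brackets to zero gives the nullclines P + 1.51Q = 735 and 1.7P + Q = 745.
Substituting Q = 745 - 1.7P into the first: P(1 - 1.51·1.7) = 735 - 1.51·745.
So P* = -390/-1.57 = 249, and then Q* = 745 - 1.7·249 = 322.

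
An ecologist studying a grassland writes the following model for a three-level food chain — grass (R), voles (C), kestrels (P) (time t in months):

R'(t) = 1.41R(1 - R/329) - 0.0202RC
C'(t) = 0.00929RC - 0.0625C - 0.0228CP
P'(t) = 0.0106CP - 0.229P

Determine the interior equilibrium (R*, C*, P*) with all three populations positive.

From dP/dt = 0: 0.0106C* = 0.229, so C* = 21.6.
From dR/dt = 0: 1.41(1 - R*/329) = 0.0202·21.6, giving R* = 329·(1 - 0.31) = 227.
From dC/dt = 0: 0.00929·227 - 0.0625 = 0.0228P*, so P* = 2.05/0.0228 = 89.8.

R* ≈ 227, C* ≈ 21.6, P* ≈ 89.8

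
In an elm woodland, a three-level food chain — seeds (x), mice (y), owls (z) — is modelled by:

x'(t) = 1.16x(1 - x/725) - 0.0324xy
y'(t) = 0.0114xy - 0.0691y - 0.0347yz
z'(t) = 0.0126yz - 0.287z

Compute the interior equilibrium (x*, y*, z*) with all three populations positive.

From dz/dt = 0: 0.0126y* = 0.287, so y* = 22.8.
From dx/dt = 0: 1.16(1 - x*/725) = 0.0324·22.8, giving x* = 725·(1 - 0.636) = 264.
From dy/dt = 0: 0.0114·264 - 0.0691 = 0.0347z*, so z* = 2.94/0.0347 = 84.7.

x* ≈ 264, y* ≈ 22.8, z* ≈ 84.7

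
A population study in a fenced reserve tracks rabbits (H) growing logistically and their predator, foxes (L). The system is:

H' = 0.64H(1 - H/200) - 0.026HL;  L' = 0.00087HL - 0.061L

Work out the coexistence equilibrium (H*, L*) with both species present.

H* ≈ 70.1, L* ≈ 16

From dL/dt = 0 with L > 0: 0.00087H* = 0.061, so H* = 70.1.
Substitute into dH/dt = 0: 0.64(1 - 70.1/200) = 0.026L*.
The bracket is 0.649, giving L* = 0.416/0.026 = 16.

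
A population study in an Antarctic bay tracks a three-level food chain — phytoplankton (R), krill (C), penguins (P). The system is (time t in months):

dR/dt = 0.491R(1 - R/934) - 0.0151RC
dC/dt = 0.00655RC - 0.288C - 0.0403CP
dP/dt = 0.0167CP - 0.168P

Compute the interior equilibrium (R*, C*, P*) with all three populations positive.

R* ≈ 645, C* ≈ 10.1, P* ≈ 97.7

From dP/dt = 0: 0.0167C* = 0.168, so C* = 10.1.
From dR/dt = 0: 0.491(1 - R*/934) = 0.0151·10.1, giving R* = 934·(1 - 0.309) = 645.
From dC/dt = 0: 0.00655·645 - 0.288 = 0.0403P*, so P* = 3.94/0.0403 = 97.7.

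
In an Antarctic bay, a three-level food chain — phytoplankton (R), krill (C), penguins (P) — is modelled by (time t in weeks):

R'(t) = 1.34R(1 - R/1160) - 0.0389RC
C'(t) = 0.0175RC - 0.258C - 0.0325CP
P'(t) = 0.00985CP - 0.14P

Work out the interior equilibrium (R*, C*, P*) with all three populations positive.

From dP/dt = 0: 0.00985C* = 0.14, so C* = 14.2.
From dR/dt = 0: 1.34(1 - R*/1160) = 0.0389·14.2, giving R* = 1160·(1 - 0.413) = 681.
From dC/dt = 0: 0.0175·681 - 0.258 = 0.0325P*, so P* = 11.7/0.0325 = 359.

R* ≈ 681, C* ≈ 14.2, P* ≈ 359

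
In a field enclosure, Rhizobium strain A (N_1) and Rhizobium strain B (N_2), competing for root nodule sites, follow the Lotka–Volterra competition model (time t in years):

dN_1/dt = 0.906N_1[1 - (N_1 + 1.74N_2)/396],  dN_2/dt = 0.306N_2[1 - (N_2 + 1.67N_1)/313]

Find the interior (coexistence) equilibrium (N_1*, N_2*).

Setting both brackets to zero gives the nullclines N_1 + 1.74N_2 = 396 and 1.67N_1 + N_2 = 313.
Substituting N_2 = 313 - 1.67N_1 into the first: N_1(1 - 1.74·1.67) = 396 - 1.74·313.
So N_1* = -149/-1.91 = 78, and then N_2* = 313 - 1.67·78 = 183.

N_1* ≈ 78, N_2* ≈ 183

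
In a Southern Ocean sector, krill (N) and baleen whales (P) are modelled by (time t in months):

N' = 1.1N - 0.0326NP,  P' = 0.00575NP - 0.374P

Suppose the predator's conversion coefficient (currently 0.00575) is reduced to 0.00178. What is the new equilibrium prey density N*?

At the interior fixed point, setting dP/dt = 0 with P > 0 fixes N* = (predator death rate)/(NP coefficient) — independent of the other coefficients.
With the change, N* = 0.374/0.00178 = 210; it rises from 65.

N* ≈ 210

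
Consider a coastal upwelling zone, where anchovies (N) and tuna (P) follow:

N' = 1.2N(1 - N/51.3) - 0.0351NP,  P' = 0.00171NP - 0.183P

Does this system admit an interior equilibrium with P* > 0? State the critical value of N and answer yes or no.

Threshold N = 107; K < 107, so no, the predator goes extinct.

The predator equation gives dP/dt > 0 only when N > 0.183/0.00171 = 107.
Without the predator, N → K = 51.3. Since 51.3 < 107, the predator cannot invade.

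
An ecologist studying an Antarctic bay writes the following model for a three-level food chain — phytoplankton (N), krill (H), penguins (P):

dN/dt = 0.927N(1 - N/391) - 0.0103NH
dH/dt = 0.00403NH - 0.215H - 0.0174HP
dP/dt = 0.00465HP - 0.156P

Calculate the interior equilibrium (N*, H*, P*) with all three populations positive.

From dP/dt = 0: 0.00465H* = 0.156, so H* = 33.5.
From dN/dt = 0: 0.927(1 - N*/391) = 0.0103·33.5, giving N* = 391·(1 - 0.373) = 245.
From dH/dt = 0: 0.00403·245 - 0.215 = 0.0174P*, so P* = 0.773/0.0174 = 44.4.

N* ≈ 245, H* ≈ 33.5, P* ≈ 44.4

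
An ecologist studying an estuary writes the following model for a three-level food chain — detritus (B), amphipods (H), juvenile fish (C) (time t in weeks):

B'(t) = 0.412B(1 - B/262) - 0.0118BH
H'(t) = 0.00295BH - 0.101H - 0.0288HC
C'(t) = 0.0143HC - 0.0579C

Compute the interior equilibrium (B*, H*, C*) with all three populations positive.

B* ≈ 232, H* ≈ 4.05, C* ≈ 20.2

From dC/dt = 0: 0.0143H* = 0.0579, so H* = 4.05.
From dB/dt = 0: 0.412(1 - B*/262) = 0.0118·4.05, giving B* = 262·(1 - 0.116) = 232.
From dH/dt = 0: 0.00295·232 - 0.101 = 0.0288C*, so C* = 0.582/0.0288 = 20.2.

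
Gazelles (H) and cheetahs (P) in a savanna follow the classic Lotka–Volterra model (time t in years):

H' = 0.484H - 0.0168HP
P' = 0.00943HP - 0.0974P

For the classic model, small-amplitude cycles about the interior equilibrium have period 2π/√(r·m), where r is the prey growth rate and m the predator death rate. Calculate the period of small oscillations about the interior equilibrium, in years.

Here r = 0.484 and m = 0.0974, so r·m = 0.0471.
ω = √0.0471 = 0.217 per year, hence T = 2π/ω ≈ 28.9 years.

T ≈ 28.9 years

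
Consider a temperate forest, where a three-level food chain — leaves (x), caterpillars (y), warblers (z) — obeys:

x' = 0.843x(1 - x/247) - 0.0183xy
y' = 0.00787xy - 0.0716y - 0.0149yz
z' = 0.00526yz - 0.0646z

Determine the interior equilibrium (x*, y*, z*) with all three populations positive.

From dz/dt = 0: 0.00526y* = 0.0646, so y* = 12.3.
From dx/dt = 0: 0.843(1 - x*/247) = 0.0183·12.3, giving x* = 247·(1 - 0.267) = 181.
From dy/dt = 0: 0.00787·181 - 0.0716 = 0.0149z*, so z* = 1.35/0.0149 = 90.9.

x* ≈ 181, y* ≈ 12.3, z* ≈ 90.9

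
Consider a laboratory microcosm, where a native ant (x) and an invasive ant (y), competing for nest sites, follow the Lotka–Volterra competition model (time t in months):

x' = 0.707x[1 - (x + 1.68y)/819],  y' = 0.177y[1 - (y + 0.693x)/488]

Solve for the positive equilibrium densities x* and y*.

Setting both brackets to zero gives the nullclines x + 1.68y = 819 and 0.693x + y = 488.
Substituting y = 488 - 0.693x into the first: x(1 - 1.68·0.693) = 819 - 1.68·488.
So x* = -0.84/-0.164 = 5.11, and then y* = 488 - 0.693·5.11 = 484.

x* ≈ 5.11, y* ≈ 484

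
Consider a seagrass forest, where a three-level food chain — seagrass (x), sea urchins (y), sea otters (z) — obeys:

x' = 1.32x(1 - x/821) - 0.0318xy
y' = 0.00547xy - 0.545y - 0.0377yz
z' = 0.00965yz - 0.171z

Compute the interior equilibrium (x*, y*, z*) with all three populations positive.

x* ≈ 471, y* ≈ 17.7, z* ≈ 53.8

From dz/dt = 0: 0.00965y* = 0.171, so y* = 17.7.
From dx/dt = 0: 1.32(1 - x*/821) = 0.0318·17.7, giving x* = 821·(1 - 0.427) = 471.
From dy/dt = 0: 0.00547·471 - 0.545 = 0.0377z*, so z* = 2.03/0.0377 = 53.8.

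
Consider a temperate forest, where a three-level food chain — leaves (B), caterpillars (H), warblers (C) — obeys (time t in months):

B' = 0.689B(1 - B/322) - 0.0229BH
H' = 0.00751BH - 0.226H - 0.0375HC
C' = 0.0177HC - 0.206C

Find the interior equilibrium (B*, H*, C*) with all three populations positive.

From dC/dt = 0: 0.0177H* = 0.206, so H* = 11.6.
From dB/dt = 0: 0.689(1 - B*/322) = 0.0229·11.6, giving B* = 322·(1 - 0.387) = 197.
From dH/dt = 0: 0.00751·197 - 0.226 = 0.0375C*, so C* = 1.26/0.0375 = 33.5.

B* ≈ 197, H* ≈ 11.6, C* ≈ 33.5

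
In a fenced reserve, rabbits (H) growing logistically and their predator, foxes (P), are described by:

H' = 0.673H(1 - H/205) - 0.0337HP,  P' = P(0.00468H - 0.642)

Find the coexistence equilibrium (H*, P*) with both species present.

From dP/dt = 0 with P > 0: 0.00468H* = 0.642, so H* = 137.
Substitute into dH/dt = 0: 0.673(1 - 137/205) = 0.0337P*.
The bracket is 0.331, giving P* = 0.223/0.0337 = 6.61.

H* ≈ 137, P* ≈ 6.61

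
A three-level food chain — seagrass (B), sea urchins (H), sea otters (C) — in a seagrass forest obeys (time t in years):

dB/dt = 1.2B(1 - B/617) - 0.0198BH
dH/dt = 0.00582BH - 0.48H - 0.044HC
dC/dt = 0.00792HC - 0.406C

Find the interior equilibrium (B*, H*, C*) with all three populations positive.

B* ≈ 95.1, H* ≈ 51.3, C* ≈ 1.67

From dC/dt = 0: 0.00792H* = 0.406, so H* = 51.3.
From dB/dt = 0: 1.2(1 - B*/617) = 0.0198·51.3, giving B* = 617·(1 - 0.846) = 95.1.
From dH/dt = 0: 0.00582·95.1 - 0.48 = 0.044C*, so C* = 0.0736/0.044 = 1.67.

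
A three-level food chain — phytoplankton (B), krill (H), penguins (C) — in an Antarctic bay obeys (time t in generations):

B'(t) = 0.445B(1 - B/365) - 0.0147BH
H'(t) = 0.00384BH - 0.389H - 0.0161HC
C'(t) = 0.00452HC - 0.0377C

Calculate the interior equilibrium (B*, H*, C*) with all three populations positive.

B* ≈ 264, H* ≈ 8.34, C* ≈ 38.9

From dC/dt = 0: 0.00452H* = 0.0377, so H* = 8.34.
From dB/dt = 0: 0.445(1 - B*/365) = 0.0147·8.34, giving B* = 365·(1 - 0.276) = 264.
From dH/dt = 0: 0.00384·264 - 0.389 = 0.0161C*, so C* = 0.626/0.0161 = 38.9.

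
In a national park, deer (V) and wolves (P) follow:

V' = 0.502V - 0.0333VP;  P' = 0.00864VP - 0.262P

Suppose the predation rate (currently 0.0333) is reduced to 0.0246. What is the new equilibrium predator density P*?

P* ≈ 20.4

At the interior fixed point, setting dV/dt = 0 with V > 0 fixes P* = (prey growth rate)/(VP coefficient) — independent of the other coefficients.
With the change, P* = 0.502/0.0246 = 20.4; it rises from 15.1.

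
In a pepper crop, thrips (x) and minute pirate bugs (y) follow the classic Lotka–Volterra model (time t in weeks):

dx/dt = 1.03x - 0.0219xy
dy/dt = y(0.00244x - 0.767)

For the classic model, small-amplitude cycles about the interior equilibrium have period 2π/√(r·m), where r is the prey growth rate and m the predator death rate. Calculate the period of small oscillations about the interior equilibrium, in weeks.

T ≈ 7.07 weeks

Here r = 1.03 and m = 0.767, so r·m = 0.79.
ω = √0.79 = 0.889 per week, hence T = 2π/ω ≈ 7.07 weeks.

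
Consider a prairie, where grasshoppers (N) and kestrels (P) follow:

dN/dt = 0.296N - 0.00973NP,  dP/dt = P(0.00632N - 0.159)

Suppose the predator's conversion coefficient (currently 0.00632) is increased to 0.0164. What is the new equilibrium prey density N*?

N* ≈ 9.7

At the interior fixed point, setting dP/dt = 0 with P > 0 fixes N* = (predator death rate)/(NP coefficient) — independent of the other coefficients.
With the change, N* = 0.159/0.0164 = 9.7; it falls from 25.2.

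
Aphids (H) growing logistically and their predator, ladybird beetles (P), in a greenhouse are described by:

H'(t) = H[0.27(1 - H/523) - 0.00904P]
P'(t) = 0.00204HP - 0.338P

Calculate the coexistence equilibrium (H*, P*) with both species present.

H* ≈ 166, P* ≈ 20.4

From dP/dt = 0 with P > 0: 0.00204H* = 0.338, so H* = 166.
Substitute into dH/dt = 0: 0.27(1 - 166/523) = 0.00904P*.
The bracket is 0.683, giving P* = 0.184/0.00904 = 20.4.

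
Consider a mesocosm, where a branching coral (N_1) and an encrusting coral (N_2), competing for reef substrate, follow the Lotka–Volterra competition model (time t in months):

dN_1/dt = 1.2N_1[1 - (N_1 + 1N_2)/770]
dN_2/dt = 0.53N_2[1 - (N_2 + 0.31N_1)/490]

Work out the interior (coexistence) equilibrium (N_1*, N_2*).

N_1* ≈ 406, N_2* ≈ 364

Setting both brackets to zero gives the nullclines N_1 + 1N_2 = 770 and 0.31N_1 + N_2 = 490.
Substituting N_2 = 490 - 0.31N_1 into the first: N_1(1 - 1·0.31) = 770 - 1·490.
So N_1* = 280/0.69 = 406, and then N_2* = 490 - 0.31·406 = 364.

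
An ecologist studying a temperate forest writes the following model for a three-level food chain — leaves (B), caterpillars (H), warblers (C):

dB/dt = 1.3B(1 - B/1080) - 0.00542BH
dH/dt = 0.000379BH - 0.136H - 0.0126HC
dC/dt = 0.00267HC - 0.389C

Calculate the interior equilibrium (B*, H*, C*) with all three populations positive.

B* ≈ 424, H* ≈ 146, C* ≈ 1.96

From dC/dt = 0: 0.00267H* = 0.389, so H* = 146.
From dB/dt = 0: 1.3(1 - B*/1080) = 0.00542·146, giving B* = 1080·(1 - 0.607) = 424.
From dH/dt = 0: 0.000379·424 - 0.136 = 0.0126C*, so C* = 0.0247/0.0126 = 1.96.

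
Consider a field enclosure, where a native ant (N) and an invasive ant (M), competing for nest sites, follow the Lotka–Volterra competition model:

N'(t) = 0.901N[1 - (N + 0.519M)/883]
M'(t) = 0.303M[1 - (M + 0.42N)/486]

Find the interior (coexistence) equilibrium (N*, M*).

Setting both brackets to zero gives the nullclines N + 0.519M = 883 and 0.42N + M = 486.
Substituting M = 486 - 0.42N into the first: N(1 - 0.519·0.42) = 883 - 0.519·486.
So N* = 631/0.782 = 807, and then M* = 486 - 0.42·807 = 147.

N* ≈ 807, M* ≈ 147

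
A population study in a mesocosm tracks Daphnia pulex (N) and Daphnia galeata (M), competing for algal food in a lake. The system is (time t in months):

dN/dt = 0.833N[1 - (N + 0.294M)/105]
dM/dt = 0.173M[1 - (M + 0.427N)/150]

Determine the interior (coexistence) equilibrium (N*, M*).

N* ≈ 69.6, M* ≈ 120

Setting both brackets to zero gives the nullclines N + 0.294M = 105 and 0.427N + M = 150.
Substituting M = 150 - 0.427N into the first: N(1 - 0.294·0.427) = 105 - 0.294·150.
So N* = 60.9/0.874 = 69.6, and then M* = 150 - 0.427·69.6 = 120.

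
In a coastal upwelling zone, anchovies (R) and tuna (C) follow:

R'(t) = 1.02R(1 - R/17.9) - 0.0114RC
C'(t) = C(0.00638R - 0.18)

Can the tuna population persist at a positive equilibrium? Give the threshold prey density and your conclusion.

Threshold R = 28.2; K < 28.2, so no, the predator goes extinct.

The predator equation gives dC/dt > 0 only when R > 0.18/0.00638 = 28.2.
Without the predator, R → K = 17.9. Since 17.9 < 28.2, the predator cannot invade.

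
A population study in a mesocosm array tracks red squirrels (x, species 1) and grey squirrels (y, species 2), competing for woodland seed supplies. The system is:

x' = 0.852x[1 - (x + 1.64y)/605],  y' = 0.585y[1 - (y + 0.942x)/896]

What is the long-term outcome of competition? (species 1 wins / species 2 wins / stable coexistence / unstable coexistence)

species 2 excludes species 1

Compare the nullcline intercepts: K1/α12 = 605/1.64 = 369 < K2 = 896; K2/α21 = 896/0.942 = 951 > K1 = 605.
Since the inequalities point opposite ways, species 2 can invade but species 1 cannot.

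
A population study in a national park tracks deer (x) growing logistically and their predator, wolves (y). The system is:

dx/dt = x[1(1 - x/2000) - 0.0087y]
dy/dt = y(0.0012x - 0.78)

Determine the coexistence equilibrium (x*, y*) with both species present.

From dy/dt = 0 with y > 0: 0.0012x* = 0.78, so x* = 650.
Substitute into dx/dt = 0: 1(1 - 650/2000) = 0.0087y*.
The bracket is 0.675, giving y* = 0.675/0.0087 = 77.6.

x* ≈ 650, y* ≈ 77.6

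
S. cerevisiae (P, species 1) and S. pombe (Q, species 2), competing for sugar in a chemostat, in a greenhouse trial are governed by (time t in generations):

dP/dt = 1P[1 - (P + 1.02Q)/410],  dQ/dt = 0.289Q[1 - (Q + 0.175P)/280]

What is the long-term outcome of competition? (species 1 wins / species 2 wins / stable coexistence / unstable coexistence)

Compare the nullcline intercepts: K1/α12 = 410/1.02 = 402 > K2 = 280; K2/α21 = 280/0.175 = 1600 > K1 = 410.
Since both inequalities hold, each species can invade when rare, so the interior equilibrium is stable.

stable coexistence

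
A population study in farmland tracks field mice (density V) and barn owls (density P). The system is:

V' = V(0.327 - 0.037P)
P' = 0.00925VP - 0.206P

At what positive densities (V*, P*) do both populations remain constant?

Set dP/dt = 0 with P > 0: 0.00925V - 0.206 = 0, so V* = 0.206/0.00925 = 22.3.
Set dV/dt = 0 with V > 0: 0.327 - 0.037P = 0, so P* = 0.327/0.037 = 8.84.

V* ≈ 22.3, P* ≈ 8.84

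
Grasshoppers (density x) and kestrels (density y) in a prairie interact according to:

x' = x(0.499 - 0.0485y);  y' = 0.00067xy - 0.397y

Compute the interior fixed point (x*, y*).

Set dy/dt = 0 with y > 0: 0.00067x - 0.397 = 0, so x* = 0.397/0.00067 = 593.
Set dx/dt = 0 with x > 0: 0.499 - 0.0485y = 0, so y* = 0.499/0.0485 = 10.3.

x* ≈ 593, y* ≈ 10.3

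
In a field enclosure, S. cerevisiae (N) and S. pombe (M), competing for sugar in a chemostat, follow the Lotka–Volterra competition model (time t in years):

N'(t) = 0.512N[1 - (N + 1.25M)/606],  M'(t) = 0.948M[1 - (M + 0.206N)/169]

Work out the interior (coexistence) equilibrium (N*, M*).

N* ≈ 532, M* ≈ 59.5

Setting both brackets to zero gives the nullclines N + 1.25M = 606 and 0.206N + M = 169.
Substituting M = 169 - 0.206N into the first: N(1 - 1.25·0.206) = 606 - 1.25·169.
So N* = 395/0.742 = 532, and then M* = 169 - 0.206·532 = 59.5.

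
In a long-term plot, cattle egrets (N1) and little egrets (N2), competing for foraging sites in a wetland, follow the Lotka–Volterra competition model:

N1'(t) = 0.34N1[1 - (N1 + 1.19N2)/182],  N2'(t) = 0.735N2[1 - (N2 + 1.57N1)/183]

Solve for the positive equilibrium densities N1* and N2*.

N1* ≈ 41.2, N2* ≈ 118

Setting both brackets to zero gives the nullclines N1 + 1.19N2 = 182 and 1.57N1 + N2 = 183.
Substituting N2 = 183 - 1.57N1 into the first: N1(1 - 1.19·1.57) = 182 - 1.19·183.
So N1* = -35.8/-0.868 = 41.2, and then N2* = 183 - 1.57·41.2 = 118.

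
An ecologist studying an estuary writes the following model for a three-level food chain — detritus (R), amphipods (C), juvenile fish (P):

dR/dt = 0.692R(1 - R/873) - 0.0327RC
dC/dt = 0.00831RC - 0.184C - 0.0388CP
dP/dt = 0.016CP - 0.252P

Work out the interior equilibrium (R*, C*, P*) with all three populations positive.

From dP/dt = 0: 0.016C* = 0.252, so C* = 15.8.
From dR/dt = 0: 0.692(1 - R*/873) = 0.0327·15.8, giving R* = 873·(1 - 0.744) = 223.
From dC/dt = 0: 0.00831·223 - 0.184 = 0.0388P*, so P* = 1.67/0.0388 = 43.1.

R* ≈ 223, C* ≈ 15.8, P* ≈ 43.1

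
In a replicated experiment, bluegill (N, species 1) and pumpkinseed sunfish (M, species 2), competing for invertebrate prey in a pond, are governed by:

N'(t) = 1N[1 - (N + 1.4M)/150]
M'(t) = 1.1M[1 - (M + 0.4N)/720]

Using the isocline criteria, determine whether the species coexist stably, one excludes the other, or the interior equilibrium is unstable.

Compare the nullcline intercepts: K1/α12 = 150/1.4 = 107 < K2 = 720; K2/α21 = 720/0.4 = 1800 > K1 = 150.
Since the inequalities point opposite ways, species 2 can invade but species 1 cannot.

species 2 excludes species 1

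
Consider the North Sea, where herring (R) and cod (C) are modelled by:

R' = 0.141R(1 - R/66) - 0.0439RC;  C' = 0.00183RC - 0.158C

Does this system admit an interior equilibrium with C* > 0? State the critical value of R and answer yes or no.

The predator equation gives dC/dt > 0 only when R > 0.158/0.00183 = 86.3.
Without the predator, R → K = 66. Since 66 < 86.3, the predator cannot invade.

Threshold R = 86.3; K < 86.3, so no, the predator goes extinct.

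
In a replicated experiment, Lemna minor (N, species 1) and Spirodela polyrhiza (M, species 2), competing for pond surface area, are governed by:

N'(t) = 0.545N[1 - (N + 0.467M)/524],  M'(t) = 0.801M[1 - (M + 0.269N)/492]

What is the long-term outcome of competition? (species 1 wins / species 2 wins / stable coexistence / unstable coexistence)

Compare the nullcline intercepts: K1/α12 = 524/0.467 = 1120 > K2 = 492; K2/α21 = 492/0.269 = 1830 > K1 = 524.
Since both inequalities hold, each species can invade when rare, so the interior equilibrium is stable.

stable coexistence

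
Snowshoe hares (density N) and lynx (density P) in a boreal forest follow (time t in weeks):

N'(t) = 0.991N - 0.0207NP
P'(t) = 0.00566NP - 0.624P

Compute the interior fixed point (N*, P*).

Set dP/dt = 0 with P > 0: 0.00566N - 0.624 = 0, so N* = 0.624/0.00566 = 110.
Set dN/dt = 0 with N > 0: 0.991 - 0.0207P = 0, so P* = 0.991/0.0207 = 47.9.

N* ≈ 110, P* ≈ 47.9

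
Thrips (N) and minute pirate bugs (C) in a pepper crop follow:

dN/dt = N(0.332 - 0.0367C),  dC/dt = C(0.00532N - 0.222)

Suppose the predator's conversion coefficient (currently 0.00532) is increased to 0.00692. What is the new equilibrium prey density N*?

At the interior fixed point, setting dC/dt = 0 with C > 0 fixes N* = (predator death rate)/(NC coefficient) — independent of the other coefficients.
With the change, N* = 0.222/0.00692 = 32.1; it falls from 41.7.

N* ≈ 32.1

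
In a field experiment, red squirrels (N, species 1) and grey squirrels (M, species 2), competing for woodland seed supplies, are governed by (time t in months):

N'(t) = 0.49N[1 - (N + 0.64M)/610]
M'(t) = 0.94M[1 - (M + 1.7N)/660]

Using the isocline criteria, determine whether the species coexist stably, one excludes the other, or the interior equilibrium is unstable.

species 1 excludes species 2

Compare the nullcline intercepts: K1/α12 = 610/0.64 = 953 > K2 = 660; K2/α21 = 660/1.7 = 388 < K1 = 610.
Since the inequalities point opposite ways, species 1 can invade but species 2 cannot.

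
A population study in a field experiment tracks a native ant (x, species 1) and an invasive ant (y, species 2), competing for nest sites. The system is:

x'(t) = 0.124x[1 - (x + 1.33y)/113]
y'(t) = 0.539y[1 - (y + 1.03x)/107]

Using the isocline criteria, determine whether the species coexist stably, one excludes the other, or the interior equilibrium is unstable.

Compare the nullcline intercepts: K1/α12 = 113/1.33 = 85 < K2 = 107; K2/α21 = 107/1.03 = 104 < K1 = 113.
Since both are reversed, neither can invade when rare; the interior point is a saddle.

unstable coexistence (outcome depends on initial conditions)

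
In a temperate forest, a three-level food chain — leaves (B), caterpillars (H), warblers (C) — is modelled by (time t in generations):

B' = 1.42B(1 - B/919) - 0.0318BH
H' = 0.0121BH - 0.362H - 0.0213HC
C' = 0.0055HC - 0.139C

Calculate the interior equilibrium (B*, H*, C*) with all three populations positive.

B* ≈ 399, H* ≈ 25.3, C* ≈ 210

From dC/dt = 0: 0.0055H* = 0.139, so H* = 25.3.
From dB/dt = 0: 1.42(1 - B*/919) = 0.0318·25.3, giving B* = 919·(1 - 0.566) = 399.
From dH/dt = 0: 0.0121·399 - 0.362 = 0.0213C*, so C* = 4.46/0.0213 = 210.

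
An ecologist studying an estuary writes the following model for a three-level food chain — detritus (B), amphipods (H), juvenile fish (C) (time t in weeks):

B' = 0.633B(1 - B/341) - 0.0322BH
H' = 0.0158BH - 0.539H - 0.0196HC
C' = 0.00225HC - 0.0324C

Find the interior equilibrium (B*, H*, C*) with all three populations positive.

From dC/dt = 0: 0.00225H* = 0.0324, so H* = 14.4.
From dB/dt = 0: 0.633(1 - B*/341) = 0.0322·14.4, giving B* = 341·(1 - 0.733) = 91.2.
From dH/dt = 0: 0.0158·91.2 - 0.539 = 0.0196C*, so C* = 0.902/0.0196 = 46.

B* ≈ 91.2, H* ≈ 14.4, C* ≈ 46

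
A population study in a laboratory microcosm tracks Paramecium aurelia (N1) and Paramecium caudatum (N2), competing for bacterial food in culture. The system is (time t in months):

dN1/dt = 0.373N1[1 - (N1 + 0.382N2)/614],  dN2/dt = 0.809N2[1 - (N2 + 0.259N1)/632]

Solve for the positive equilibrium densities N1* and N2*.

N1* ≈ 413, N2* ≈ 525

Setting both brackets to zero gives the nullclines N1 + 0.382N2 = 614 and 0.259N1 + N2 = 632.
Substituting N2 = 632 - 0.259N1 into the first: N1(1 - 0.382·0.259) = 614 - 0.382·632.
So N1* = 373/0.901 = 413, and then N2* = 632 - 0.259·413 = 525.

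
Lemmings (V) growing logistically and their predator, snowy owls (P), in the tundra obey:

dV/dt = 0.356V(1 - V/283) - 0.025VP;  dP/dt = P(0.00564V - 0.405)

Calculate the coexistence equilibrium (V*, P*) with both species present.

V* ≈ 71.8, P* ≈ 10.6

From dP/dt = 0 with P > 0: 0.00564V* = 0.405, so V* = 71.8.
Substitute into dV/dt = 0: 0.356(1 - 71.8/283) = 0.025P*.
The bracket is 0.746, giving P* = 0.266/0.025 = 10.6.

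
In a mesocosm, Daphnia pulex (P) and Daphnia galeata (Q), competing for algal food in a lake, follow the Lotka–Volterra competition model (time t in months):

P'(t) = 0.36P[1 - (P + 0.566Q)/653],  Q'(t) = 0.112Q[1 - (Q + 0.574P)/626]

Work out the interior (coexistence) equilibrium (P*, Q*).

P* ≈ 442, Q* ≈ 372

Setting both brackets to zero gives the nullclines P + 0.566Q = 653 and 0.574P + Q = 626.
Substituting Q = 626 - 0.574P into the first: P(1 - 0.566·0.574) = 653 - 0.566·626.
So P* = 299/0.675 = 442, and then Q* = 626 - 0.574·442 = 372.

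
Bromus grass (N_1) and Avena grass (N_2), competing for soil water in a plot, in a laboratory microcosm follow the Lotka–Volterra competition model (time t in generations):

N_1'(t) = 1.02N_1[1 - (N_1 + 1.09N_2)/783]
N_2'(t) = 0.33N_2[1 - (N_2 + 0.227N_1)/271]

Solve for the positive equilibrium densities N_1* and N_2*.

N_1* ≈ 648, N_2* ≈ 124

Setting both brackets to zero gives the nullclines N_1 + 1.09N_2 = 783 and 0.227N_1 + N_2 = 271.
Substituting N_2 = 271 - 0.227N_1 into the first: N_1(1 - 1.09·0.227) = 783 - 1.09·271.
So N_1* = 488/0.753 = 648, and then N_2* = 271 - 0.227·648 = 124.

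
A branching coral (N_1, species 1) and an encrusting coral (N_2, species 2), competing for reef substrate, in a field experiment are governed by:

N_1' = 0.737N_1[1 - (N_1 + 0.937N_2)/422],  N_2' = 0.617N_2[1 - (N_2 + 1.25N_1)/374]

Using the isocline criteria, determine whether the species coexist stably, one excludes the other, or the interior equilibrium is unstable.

Compare the nullcline intercepts: K1/α12 = 422/0.937 = 450 > K2 = 374; K2/α21 = 374/1.25 = 299 < K1 = 422.
Since the inequalities point opposite ways, species 1 can invade but species 2 cannot.

species 1 excludes species 2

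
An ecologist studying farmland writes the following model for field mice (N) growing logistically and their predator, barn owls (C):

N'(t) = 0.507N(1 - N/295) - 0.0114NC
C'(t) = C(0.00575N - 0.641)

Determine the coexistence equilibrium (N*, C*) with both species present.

From dC/dt = 0 with C > 0: 0.00575N* = 0.641, so N* = 111.
Substitute into dN/dt = 0: 0.507(1 - 111/295) = 0.0114C*.
The bracket is 0.622, giving C* = 0.315/0.0114 = 27.7.

N* ≈ 111, C* ≈ 27.7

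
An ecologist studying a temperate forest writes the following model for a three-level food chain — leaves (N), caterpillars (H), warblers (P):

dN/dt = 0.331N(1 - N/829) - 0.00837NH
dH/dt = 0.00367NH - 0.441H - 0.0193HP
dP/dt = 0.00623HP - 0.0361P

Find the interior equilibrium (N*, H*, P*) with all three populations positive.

From dP/dt = 0: 0.00623H* = 0.0361, so H* = 5.79.
From dN/dt = 0: 0.331(1 - N*/829) = 0.00837·5.79, giving N* = 829·(1 - 0.147) = 708.
From dH/dt = 0: 0.00367·708 - 0.441 = 0.0193P*, so P* = 2.16/0.0193 = 112.

N* ≈ 708, H* ≈ 5.79, P* ≈ 112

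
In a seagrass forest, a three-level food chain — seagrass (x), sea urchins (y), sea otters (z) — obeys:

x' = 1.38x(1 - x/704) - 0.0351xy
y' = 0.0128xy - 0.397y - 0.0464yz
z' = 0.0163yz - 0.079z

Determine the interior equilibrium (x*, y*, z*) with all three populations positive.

From dz/dt = 0: 0.0163y* = 0.079, so y* = 4.85.
From dx/dt = 0: 1.38(1 - x*/704) = 0.0351·4.85, giving x* = 704·(1 - 0.123) = 617.
From dy/dt = 0: 0.0128·617 - 0.397 = 0.0464z*, so z* = 7.5/0.0464 = 162.

x* ≈ 617, y* ≈ 4.85, z* ≈ 162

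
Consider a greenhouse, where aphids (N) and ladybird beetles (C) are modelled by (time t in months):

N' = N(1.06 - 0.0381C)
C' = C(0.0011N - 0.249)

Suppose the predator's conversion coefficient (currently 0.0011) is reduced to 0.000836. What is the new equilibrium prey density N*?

N* ≈ 298

At the interior fixed point, setting dC/dt = 0 with C > 0 fixes N* = (predator death rate)/(NC coefficient) — independent of the other coefficients.
With the change, N* = 0.249/0.000836 = 298; it rises from 226.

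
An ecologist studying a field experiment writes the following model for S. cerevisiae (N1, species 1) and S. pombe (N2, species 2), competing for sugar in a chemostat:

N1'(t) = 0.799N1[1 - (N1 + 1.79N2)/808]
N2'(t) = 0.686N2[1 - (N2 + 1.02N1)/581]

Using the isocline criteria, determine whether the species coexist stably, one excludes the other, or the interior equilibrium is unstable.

unstable coexistence (outcome depends on initial conditions)

Compare the nullcline intercepts: K1/α12 = 808/1.79 = 451 < K2 = 581; K2/α21 = 581/1.02 = 570 < K1 = 808.
Since both are reversed, neither can invade when rare; the interior point is a saddle.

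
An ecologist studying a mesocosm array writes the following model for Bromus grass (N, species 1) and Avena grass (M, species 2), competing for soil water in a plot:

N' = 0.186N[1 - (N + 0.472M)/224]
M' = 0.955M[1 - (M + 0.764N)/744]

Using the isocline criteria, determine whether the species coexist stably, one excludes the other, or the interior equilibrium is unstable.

Compare the nullcline intercepts: K1/α12 = 224/0.472 = 475 < K2 = 744; K2/α21 = 744/0.764 = 974 > K1 = 224.
Since the inequalities point opposite ways, species 2 can invade but species 1 cannot.

species 2 excludes species 1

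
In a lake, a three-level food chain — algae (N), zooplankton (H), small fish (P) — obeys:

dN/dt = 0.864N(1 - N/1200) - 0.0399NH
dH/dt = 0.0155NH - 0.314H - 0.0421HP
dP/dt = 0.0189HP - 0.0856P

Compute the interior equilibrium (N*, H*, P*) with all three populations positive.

From dP/dt = 0: 0.0189H* = 0.0856, so H* = 4.53.
From dN/dt = 0: 0.864(1 - N*/1200) = 0.0399·4.53, giving N* = 1200·(1 - 0.209) = 949.
From dH/dt = 0: 0.0155·949 - 0.314 = 0.0421P*, so P* = 14.4/0.0421 = 342.

N* ≈ 949, H* ≈ 4.53, P* ≈ 342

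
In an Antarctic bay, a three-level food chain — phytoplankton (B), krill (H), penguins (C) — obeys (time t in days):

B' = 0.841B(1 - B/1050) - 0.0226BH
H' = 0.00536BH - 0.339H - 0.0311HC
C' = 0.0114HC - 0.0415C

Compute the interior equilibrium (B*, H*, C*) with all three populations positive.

From dC/dt = 0: 0.0114H* = 0.0415, so H* = 3.64.
From dB/dt = 0: 0.841(1 - B*/1050) = 0.0226·3.64, giving B* = 1050·(1 - 0.0978) = 947.
From dH/dt = 0: 0.00536·947 - 0.339 = 0.0311C*, so C* = 4.74/0.0311 = 152.

B* ≈ 947, H* ≈ 3.64, C* ≈ 152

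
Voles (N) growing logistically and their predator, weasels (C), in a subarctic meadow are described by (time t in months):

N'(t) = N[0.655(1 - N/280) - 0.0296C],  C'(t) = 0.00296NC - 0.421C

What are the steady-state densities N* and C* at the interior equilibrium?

N* ≈ 142, C* ≈ 10.9

From dC/dt = 0 with C > 0: 0.00296N* = 0.421, so N* = 142.
Substitute into dN/dt = 0: 0.655(1 - 142/280) = 0.0296C*.
The bracket is 0.492, giving C* = 0.322/0.0296 = 10.9.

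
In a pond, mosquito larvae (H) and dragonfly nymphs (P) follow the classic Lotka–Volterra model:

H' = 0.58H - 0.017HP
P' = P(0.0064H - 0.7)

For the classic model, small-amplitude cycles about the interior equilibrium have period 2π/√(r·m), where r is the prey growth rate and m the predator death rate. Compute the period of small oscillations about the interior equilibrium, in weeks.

T ≈ 9.86 weeks

Here r = 0.58 and m = 0.7, so r·m = 0.406.
ω = √0.406 = 0.637 per week, hence T = 2π/ω ≈ 9.86 weeks.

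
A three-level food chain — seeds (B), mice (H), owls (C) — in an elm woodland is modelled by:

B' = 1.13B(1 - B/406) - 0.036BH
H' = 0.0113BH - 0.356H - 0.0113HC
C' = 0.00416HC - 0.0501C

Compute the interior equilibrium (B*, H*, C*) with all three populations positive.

From dC/dt = 0: 0.00416H* = 0.0501, so H* = 12.
From dB/dt = 0: 1.13(1 - B*/406) = 0.036·12, giving B* = 406·(1 - 0.384) = 250.
From dH/dt = 0: 0.0113·250 - 0.356 = 0.0113C*, so C* = 2.47/0.0113 = 219.

B* ≈ 250, H* ≈ 12, C* ≈ 219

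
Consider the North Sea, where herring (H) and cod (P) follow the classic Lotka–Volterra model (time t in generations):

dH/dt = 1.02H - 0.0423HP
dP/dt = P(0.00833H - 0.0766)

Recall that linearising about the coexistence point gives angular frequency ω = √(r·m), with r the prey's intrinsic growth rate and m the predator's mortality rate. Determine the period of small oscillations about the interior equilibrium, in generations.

T ≈ 22.5 generations

Here r = 1.02 and m = 0.0766, so r·m = 0.0781.
ω = √0.0781 = 0.28 per generation, hence T = 2π/ω ≈ 22.5 generations.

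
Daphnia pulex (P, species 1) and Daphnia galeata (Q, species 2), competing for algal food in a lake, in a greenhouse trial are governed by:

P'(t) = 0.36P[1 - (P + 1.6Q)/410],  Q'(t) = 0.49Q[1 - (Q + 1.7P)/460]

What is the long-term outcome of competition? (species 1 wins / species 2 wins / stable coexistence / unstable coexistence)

Compare the nullcline intercepts: K1/α12 = 410/1.6 = 256 < K2 = 460; K2/α21 = 460/1.7 = 271 < K1 = 410.
Since both are reversed, neither can invade when rare; the interior point is a saddle.

unstable coexistence (outcome depends on initial conditions)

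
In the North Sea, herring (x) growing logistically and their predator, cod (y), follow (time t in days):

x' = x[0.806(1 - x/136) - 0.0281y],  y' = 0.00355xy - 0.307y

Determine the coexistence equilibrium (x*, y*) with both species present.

x* ≈ 86.5, y* ≈ 10.4

From dy/dt = 0 with y > 0: 0.00355x* = 0.307, so x* = 86.5.
Substitute into dx/dt = 0: 0.806(1 - 86.5/136) = 0.0281y*.
The bracket is 0.364, giving y* = 0.293/0.0281 = 10.4.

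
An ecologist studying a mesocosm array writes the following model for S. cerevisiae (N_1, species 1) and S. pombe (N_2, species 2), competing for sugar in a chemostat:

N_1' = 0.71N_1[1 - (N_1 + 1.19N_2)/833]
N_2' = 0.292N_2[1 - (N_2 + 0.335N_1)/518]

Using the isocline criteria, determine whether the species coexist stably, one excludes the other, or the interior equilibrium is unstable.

Compare the nullcline intercepts: K1/α12 = 833/1.19 = 700 > K2 = 518; K2/α21 = 518/0.335 = 1550 > K1 = 833.
Since both inequalities hold, each species can invade when rare, so the interior equilibrium is stable.

stable coexistence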